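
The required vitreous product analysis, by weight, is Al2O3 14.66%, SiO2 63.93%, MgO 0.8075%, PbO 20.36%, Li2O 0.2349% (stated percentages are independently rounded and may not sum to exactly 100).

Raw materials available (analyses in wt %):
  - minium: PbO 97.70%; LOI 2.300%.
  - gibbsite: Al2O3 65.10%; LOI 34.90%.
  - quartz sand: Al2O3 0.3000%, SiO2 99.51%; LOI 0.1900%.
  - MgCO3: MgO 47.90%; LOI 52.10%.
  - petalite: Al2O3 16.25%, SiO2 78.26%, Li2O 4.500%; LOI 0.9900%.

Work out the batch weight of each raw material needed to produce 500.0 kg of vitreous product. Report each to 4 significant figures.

Batch per 500.0 kg vitreous product:
  minium: 104.2 kg
  gibbsite: 104.7 kg
  quartz sand: 300.7 kg
  MgCO3: 8.429 kg
  petalite: 26.10 kg
Total batch = 544.1 kg; LOI loss = 44.16 kg; yield = 91.88%

Rounding to four significant figures applies to each in-between result as displayed. All internal work holds exact precision from first step to last — each reported number takes a single rounding — the derived quantities (glass mass, yield, totals, five oxide percentages, LOI) are re-derived from the weighed amounts at 500.0 kg of glass in exact precision as they appear in question or answer.
Oxide-by-oxide targets in 500.0 kg vitreous product:
  Al2O3: 14.66% × 500.0 = 73.30 kg
  SiO2: 63.93% × 500.0 = 319.6 kg
  MgO: 0.8075% × 500.0 = 4.037 kg
  PbO: 20.36% × 500.0 = 101.8 kg
  Li2O: 0.2349% × 500.0 = 1.174 kg
Verifying the oxide balance from the weights as reported, at the basis given (target by target, the sums agree exact up to rounding of places):
  Al2O3: 104.7·0.6510 + 300.7·0.003000 + 26.10·0.1625 = 73.30 kg (target 73.30 kg)
  SiO2: 300.7·0.9951 + 26.10·0.7826 = 319.7 kg (target 319.6 kg)
  MgO: 8.429·0.4790 = 4.037 kg (target 4.037 kg)
  PbO: 104.2·0.9770 = 101.8 kg (target 101.8 kg)
  Li2O: 26.10·0.04500 = 1.175 kg (target 1.174 kg)
Glass-mass closure: whole batch net of LOI = 500.0 kg (the targets, summed, come to 500.0 kg; stated basis 500.0 kg — deltas are rounding alone).
Batch grand total — Σ batch = 544.1 kg; LOI loss = Σ batch·LOI = 44.16 kg; yield: glass divided by total = 91.88%.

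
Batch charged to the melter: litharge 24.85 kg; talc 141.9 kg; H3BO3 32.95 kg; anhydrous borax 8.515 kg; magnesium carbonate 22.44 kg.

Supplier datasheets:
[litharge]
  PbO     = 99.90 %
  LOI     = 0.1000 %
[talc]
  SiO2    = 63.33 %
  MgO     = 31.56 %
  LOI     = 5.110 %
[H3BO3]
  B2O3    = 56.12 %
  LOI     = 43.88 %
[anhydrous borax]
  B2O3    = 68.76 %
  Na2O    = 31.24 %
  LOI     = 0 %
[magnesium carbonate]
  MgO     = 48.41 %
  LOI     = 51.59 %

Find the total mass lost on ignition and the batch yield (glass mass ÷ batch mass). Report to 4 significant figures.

The intermediate values are displayed rounded off to 4 significant figures as written. Exact precision is kept at every stage. Every reported result sees exactly one rounding; the derived quantities, including the yield, net glass mass, the five compositions, ignition loss, the totals, are computed starting from the weights at 197.3 kg of glass at full precision, as written in the problem or answer text.
Per-material ignition loss:
  litharge: 24.85 × 0.001000 = 0.02485 kg
  talc: 141.9 × 0.05110 = 7.251 kg
  H3BO3: 32.95 × 0.4388 = 14.46 kg
  anhydrous borax: 8.515 × 0 = 0 kg
  magnesium carbonate: 22.44 × 0.5159 = 11.58 kg
Total LOI = 33.31 kg
Glass = batch − LOI = 230.7 − 33.31 = 197.3 kg

LOI loss = 33.31 kg; glass = 197.3 kg; yield = 85.56%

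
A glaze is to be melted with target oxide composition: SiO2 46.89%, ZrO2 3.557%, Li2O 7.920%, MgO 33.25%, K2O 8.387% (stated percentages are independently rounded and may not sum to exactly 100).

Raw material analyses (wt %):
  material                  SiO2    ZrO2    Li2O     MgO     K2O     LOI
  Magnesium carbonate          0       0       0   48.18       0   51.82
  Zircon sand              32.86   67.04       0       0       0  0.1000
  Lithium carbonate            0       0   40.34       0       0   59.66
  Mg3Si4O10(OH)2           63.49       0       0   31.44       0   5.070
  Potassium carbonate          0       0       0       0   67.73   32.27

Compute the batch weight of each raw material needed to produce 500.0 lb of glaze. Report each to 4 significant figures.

Batch per 500.0 lb glaze:
  Magnesium carbonate: 113.1 lb
  Zircon sand: 26.53 lb
  Lithium carbonate: 98.17 lb
  Mg3Si4O10(OH)2: 355.5 lb
  Potassium carbonate: 61.91 lb
Total batch = 655.2 lb; LOI loss = 155.2 lb; yield = 76.31%

Mid-chain values are printed (rounded to four significant digits) at each printed step. Every computation runs at full precision from first step to last; every reported figure takes a single rounding. The derived quantities (the totals, LOI, five oxide percentages, the yield, net glass mass) are re-derived at full float precision from the weighed amounts on 500.0 lb of glass exactly as printed in either problem or answer.
Per-oxide target masses for 500.0 lb glaze:
  SiO2: 46.89% × 500.0 = 234.4 lb
  ZrO2: 3.557% × 500.0 = 17.78 lb
  Li2O: 7.920% × 500.0 = 39.60 lb
  MgO: 33.25% × 500.0 = 166.2 lb
  K2O: 8.387% × 500.0 = 41.94 lb
A balance pass over the oxides, working from each reported weight, per the basis as stated (delivered sums recover each target exact up to rounding of places):
  SiO2: 26.53·0.3286 + 355.5·0.6349 = 234.4 lb (target 234.4 lb)
  ZrO2: 26.53·0.6704 = 17.79 lb (target 17.78 lb)
  Li2O: 98.17·0.4034 = 39.60 lb (target 39.60 lb)
  MgO: 113.1·0.4818 + 355.5·0.3144 = 166.3 lb (target 166.2 lb)
  K2O: 61.91·0.6773 = 41.93 lb (target 41.94 lb)
The glass-mass cross-check: whole batch net of LOI = 500.0 lb (per-oxide target masses sum to 500.0 lb; stated basis 500.0 lb — any gap is answer rounding).
Whole-batch sum: Σ batch = 655.2 lb; LOI loss = Σ batch·LOI = 155.2 lb; yield: glass divided by total = 76.31%.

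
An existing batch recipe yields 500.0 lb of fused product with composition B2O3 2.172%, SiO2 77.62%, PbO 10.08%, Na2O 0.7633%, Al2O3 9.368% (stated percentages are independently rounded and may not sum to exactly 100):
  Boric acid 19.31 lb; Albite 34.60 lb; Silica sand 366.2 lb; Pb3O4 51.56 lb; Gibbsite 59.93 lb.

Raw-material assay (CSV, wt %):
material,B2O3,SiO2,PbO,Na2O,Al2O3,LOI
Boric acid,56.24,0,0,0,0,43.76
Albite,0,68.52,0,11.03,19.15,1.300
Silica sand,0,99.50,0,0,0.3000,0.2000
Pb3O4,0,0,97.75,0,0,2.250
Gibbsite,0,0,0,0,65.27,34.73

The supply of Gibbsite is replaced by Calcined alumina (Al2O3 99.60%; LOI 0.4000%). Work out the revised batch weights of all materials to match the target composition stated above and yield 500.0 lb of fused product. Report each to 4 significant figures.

Revised batch per 500.0 lb fused product:
  Boric acid: 19.31 lb
  Albite: 34.60 lb
  Silica sand: 366.2 lb
  Pb3O4: 51.56 lb
  Calcined alumina: 39.27 lb
Total batch = 510.9 lb; LOI loss = 10.95 lb

Values along the way are printed (rounded to 4 significant digits) when written out; all arithmetic keeps full float precision at each step; a single rounding produces each reported value; all derived quantities (the five compositions, yield, LOI, net glass mass, the totals) are carried at full float precision from the batch weights at 500.0 lb of glass exactly as printed in problem or answer.
Target oxide masses per 500.0 lb fused product:
  B2O3: 2.172% × 500.0 = 10.86 lb
  SiO2: 77.62% × 500.0 = 388.1 lb
  PbO: 10.08% × 500.0 = 50.40 lb
  Na2O: 0.7633% × 500.0 = 3.816 lb
  Al2O3: 9.368% × 500.0 = 46.84 lb
Sums-versus-targets review with the batch weights as given, per the basis as stated (every target is met by its sum up to rounding of the answer):
  B2O3: 19.31·0.5624 = 10.86 lb (target 10.86 lb)
  SiO2: 34.60·0.6852 + 366.2·0.9950 = 388.1 lb (target 388.1 lb)
  PbO: 51.56·0.9775 = 50.40 lb (target 50.40 lb)
  Na2O: 34.60·0.1103 = 3.816 lb (target 3.816 lb)
  Al2O3: 34.60·0.1915 + 366.2·0.003000 + 39.27·0.9960 = 46.84 lb (target 46.84 lb)
Glass-mass sanity pass: whole batch net of LOI = 500.0 lb (the targets, summed, come to 500.0 lb; with the basis standing at 500.0 lb — differing by rounding only).
Summing the batch: Σ batch = 510.9 lb; LOI loss = Σ batch·LOI = 10.95 lb; the yield ratio, glass ÷ batch: 97.86%.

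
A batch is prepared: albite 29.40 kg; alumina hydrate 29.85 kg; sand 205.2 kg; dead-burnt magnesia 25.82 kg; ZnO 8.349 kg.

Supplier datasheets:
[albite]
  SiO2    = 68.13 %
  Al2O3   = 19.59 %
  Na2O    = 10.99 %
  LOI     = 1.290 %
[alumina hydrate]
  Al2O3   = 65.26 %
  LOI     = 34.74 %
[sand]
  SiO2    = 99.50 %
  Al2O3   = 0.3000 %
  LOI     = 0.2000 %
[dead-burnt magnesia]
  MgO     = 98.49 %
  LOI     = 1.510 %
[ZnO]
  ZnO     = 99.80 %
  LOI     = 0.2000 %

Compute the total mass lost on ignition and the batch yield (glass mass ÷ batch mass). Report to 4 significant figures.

Every computation holds full precision throughout. Mid-chain values are shown, rounded to four significant figures, on the page. A single rounding finalizes each reported figure. The derived quantities, including net glass mass, yield, the five compositions, totals, ignition loss, are computed using the weight values per 287.1 kg of glass in full precision as written in problem or answer.
Per-material ignition loss:
  albite: 29.40 × 0.01290 = 0.3793 kg
  alumina hydrate: 29.85 × 0.3474 = 10.37 kg
  sand: 205.2 × 0.002000 = 0.4104 kg
  dead-burnt magnesia: 25.82 × 0.01510 = 0.3899 kg
  ZnO: 8.349 × 0.002000 = 0.01670 kg
Total LOI = 11.57 kg
Glass = batch − LOI = 298.6 − 11.57 = 287.1 kg

LOI loss = 11.57 kg; glass = 287.1 kg; yield = 96.13%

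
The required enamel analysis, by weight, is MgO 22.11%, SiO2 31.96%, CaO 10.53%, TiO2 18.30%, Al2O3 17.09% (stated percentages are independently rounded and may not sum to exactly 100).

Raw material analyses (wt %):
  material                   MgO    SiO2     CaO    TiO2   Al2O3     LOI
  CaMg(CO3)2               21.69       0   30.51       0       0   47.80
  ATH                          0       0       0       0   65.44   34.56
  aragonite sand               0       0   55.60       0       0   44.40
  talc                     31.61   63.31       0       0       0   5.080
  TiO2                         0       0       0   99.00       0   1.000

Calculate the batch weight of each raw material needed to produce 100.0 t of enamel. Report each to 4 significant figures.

Working values appear, rounded to four significant figures, across the worked steps — the whole derivation runs at exact precision at every stage — every reported value is rounded once only. All derived quantities (ignition loss, glass mass, the yield, the totals, the five compositions) are carried in exact precision from the weighed amounts per 100.0 t of glass, as given in question or answer.
Oxide-by-oxide targets in 100.0 t enamel:
  MgO: 22.11% × 100.0 = 22.11 t
  SiO2: 31.96% × 100.0 = 31.96 t
  CaO: 10.53% × 100.0 = 10.53 t
  TiO2: 18.30% × 100.0 = 18.30 t
  Al2O3: 17.09% × 100.0 = 17.09 t
Verifying the oxide balance from the weights as reported, versus the basis set out (target by target, the sums agree net of answer rounding effects):
  MgO: 28.37·0.2169 + 50.48·0.3161 = 22.11 t (target 22.11 t)
  SiO2: 50.48·0.6331 = 31.96 t (target 31.96 t)
  CaO: 28.37·0.3051 + 3.373·0.5560 = 10.53 t (target 10.53 t)
  TiO2: 18.48·0.9900 = 18.30 t (target 18.30 t)
  Al2O3: 26.12·0.6544 = 17.09 t (target 17.09 t)
Mass balance on the glass: batch Σ − ignition loss = 99.99 t (the Σ of target masses is 99.99 t; the stated basis being 100.0 t — any gap is answer rounding).
Whole-batch sum: Σ batch = 126.8 t; LOI loss = Σ batch·LOI = 26.83 t; yield: glass divided by total = 78.84%.

Batch per 100.0 t enamel:
  CaMg(CO3)2: 28.37 t
  ATH: 26.12 t
  aragonite sand: 3.373 t
  talc: 50.48 t
  TiO2: 18.48 t
Total batch = 126.8 t; LOI loss = 26.83 t; yield = 78.84%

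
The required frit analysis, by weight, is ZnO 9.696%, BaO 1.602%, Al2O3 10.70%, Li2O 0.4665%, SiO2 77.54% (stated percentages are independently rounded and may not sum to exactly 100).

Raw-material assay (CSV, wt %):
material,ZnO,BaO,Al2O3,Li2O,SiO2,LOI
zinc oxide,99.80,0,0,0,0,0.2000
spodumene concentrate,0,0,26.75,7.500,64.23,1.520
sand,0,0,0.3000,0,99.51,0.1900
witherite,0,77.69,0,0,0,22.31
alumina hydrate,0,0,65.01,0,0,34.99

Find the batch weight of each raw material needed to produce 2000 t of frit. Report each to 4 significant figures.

The working math maintains exact precision all the way through; in-progress results are printed, rounded to four significant figures, when written out; each reported value carries a single rounding. The derived quantities, including ignition loss, totals, the yield, five oxide percentages, glass mass, are computed from the weighed amounts for 2000 t of glass in exact precision exactly as shown in the question or the answer.
Target oxide masses per 2000 t frit:
  ZnO: 9.696% × 2000 = 193.9 t
  BaO: 1.602% × 2000 = 32.04 t
  Al2O3: 10.70% × 2000 = 214.0 t
  Li2O: 0.4665% × 2000 = 9.330 t
  SiO2: 77.54% × 2000 = 1551 t
Verifying the oxide balance working from each reported weight, against the basis in use (every target is met by its sum given rounding of the digits):
  ZnO: 194.3·0.9980 = 193.9 t (target 193.9 t)
  BaO: 41.24·0.7769 = 32.04 t (target 32.04 t)
  Al2O3: 124.4·0.2675 + 1478·0.003000 + 271.2·0.6501 = 214.0 t (target 214.0 t)
  Li2O: 124.4·0.07500 = 9.330 t (target 9.330 t)
  SiO2: 124.4·0.6423 + 1478·0.9951 = 1551 t (target 1551 t)
Glass-mass sanity pass: batch Σ − ignition loss = 2000 t (the Σ of target masses is 2000 t; basis as stated: 2000 t — any gap is answer rounding).
Batch grand total — Σ batch = 2109 t; loss to ignition Σ batch·LOI = 109.2 t; yield = glass ÷ total batch = 94.82%.

Batch per 2000 t frit:
  zinc oxide: 194.3 t
  spodumene concentrate: 124.4 t
  sand: 1478 t
  witherite: 41.24 t
  alumina hydrate: 271.2 t
Total batch = 2109 t; LOI loss = 109.2 t; yield = 94.82%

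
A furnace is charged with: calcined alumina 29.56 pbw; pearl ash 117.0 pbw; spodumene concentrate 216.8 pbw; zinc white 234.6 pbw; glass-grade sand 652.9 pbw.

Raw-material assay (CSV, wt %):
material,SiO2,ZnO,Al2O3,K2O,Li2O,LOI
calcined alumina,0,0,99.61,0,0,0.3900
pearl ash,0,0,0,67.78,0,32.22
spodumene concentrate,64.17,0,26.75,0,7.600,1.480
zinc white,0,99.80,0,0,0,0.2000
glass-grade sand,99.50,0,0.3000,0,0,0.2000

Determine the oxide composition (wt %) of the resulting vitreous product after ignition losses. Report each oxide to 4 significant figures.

Glass mass = 1208 pbw (batch 1251 − LOI 42.80).
Composition: SiO2 65.29%, ZnO 19.38%, Al2O3 7.400%, K2O 6.564%, Li2O 1.364%

Intermediates are shown (rounded to four significant digits) as written. Each numeric step keeps full float precision end to end. Every reported value receives exactly one rounding — the derived quantities are rebuilt from the weighed amounts for 1208 pbw of glass at full float precision (the five compositions, totals, ignition loss, glass mass, yield) exactly as printed in either problem or answer.
Oxide-by-oxide delivered mass:
  SiO2: 216.8·0.6417 + 652.9·0.9950 = 788.8 pbw
  ZnO: 234.6·0.9980 = 234.1 pbw
  Al2O3: 29.56·0.9961 + 216.8·0.2675 + 652.9·0.003000 = 89.40 pbw
  K2O: 117.0·0.6778 = 79.30 pbw
  Li2O: 216.8·0.07600 = 16.48 pbw
LOI: 29.56·0.003900 + 117.0·0.3222 + 216.8·0.01480 + 234.6·0.002000 + 652.9·0.002000 = 42.80 pbw
Net of LOI, the glass mass = 1251 − 42.80 = 1208 pbw (= Σ oxide masses)
percent share: oxide ÷ glass, ×100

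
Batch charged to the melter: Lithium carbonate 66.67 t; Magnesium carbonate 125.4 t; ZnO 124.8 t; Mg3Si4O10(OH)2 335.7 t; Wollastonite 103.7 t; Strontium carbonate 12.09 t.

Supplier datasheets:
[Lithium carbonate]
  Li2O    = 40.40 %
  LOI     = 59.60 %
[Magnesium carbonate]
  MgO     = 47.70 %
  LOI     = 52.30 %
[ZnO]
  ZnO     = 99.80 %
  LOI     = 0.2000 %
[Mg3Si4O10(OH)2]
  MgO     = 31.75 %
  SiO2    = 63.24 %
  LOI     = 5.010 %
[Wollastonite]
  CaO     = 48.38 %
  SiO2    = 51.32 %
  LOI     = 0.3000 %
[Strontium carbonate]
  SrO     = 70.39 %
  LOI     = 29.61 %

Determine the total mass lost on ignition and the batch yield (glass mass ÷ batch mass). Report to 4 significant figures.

LOI loss = 126.3 t; glass = 642.1 t; yield = 83.57%

In-progress results are printed (rounded to 4 significant digits) in the working. Each numeric step holds exact precision throughout. A single rounding completes every reported number — all derived quantities, including LOI, net glass mass, totals, six oxide percentages, the yield, are recomputed using the weight values for 642.1 t of glass at full float precision as they appear in question or answer.
Material-by-material LOI:
  Lithium carbonate: 66.67 × 0.5960 = 39.74 t
  Magnesium carbonate: 125.4 × 0.5230 = 65.58 t
  ZnO: 124.8 × 0.002000 = 0.2496 t
  Mg3Si4O10(OH)2: 335.7 × 0.05010 = 16.82 t
  Wollastonite: 103.7 × 0.003000 = 0.3111 t
  Strontium carbonate: 12.09 × 0.2961 = 3.580 t
Total LOI = 126.3 t
Glass = batch − LOI = 768.4 − 126.3 = 642.1 t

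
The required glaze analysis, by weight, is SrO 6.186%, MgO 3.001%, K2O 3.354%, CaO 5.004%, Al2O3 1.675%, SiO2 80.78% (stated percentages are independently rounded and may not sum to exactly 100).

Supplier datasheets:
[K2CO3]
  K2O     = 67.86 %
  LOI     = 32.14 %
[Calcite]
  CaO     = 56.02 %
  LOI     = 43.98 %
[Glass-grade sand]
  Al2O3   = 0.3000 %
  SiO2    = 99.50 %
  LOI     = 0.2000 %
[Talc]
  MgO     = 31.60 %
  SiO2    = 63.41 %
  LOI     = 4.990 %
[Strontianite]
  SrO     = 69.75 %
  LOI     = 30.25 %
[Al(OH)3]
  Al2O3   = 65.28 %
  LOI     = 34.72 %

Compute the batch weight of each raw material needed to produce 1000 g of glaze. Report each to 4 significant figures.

All internal work carries full float precision at every stage — the intermediate values are displayed rounded off to 4 significant figures at each printed step — each reported value is rounded only once; derived quantities are recomputed from the batch weights at 1000 g of glass in full float precision (net glass mass, yield, the totals, ignition loss, six oxide percentages), precisely as stated by question or answer.
Oxide mass targets, per 1000 g glaze:
  SrO: 6.186% × 1000 = 61.86 g
  MgO: 3.001% × 1000 = 30.01 g
  K2O: 3.354% × 1000 = 33.54 g
  CaO: 5.004% × 1000 = 50.04 g
  Al2O3: 1.675% × 1000 = 16.75 g
  SiO2: 80.78% × 1000 = 807.8 g
Balance tally, oxide-wise, on the weights just shown, versus the basis set out (delivered sums recover each target net of answer rounding effects):
  SrO: 88.69·0.6975 = 61.86 g (target 61.86 g)
  MgO: 94.97·0.3160 = 30.01 g (target 30.01 g)
  K2O: 49.43·0.6786 = 33.54 g (target 33.54 g)
  CaO: 89.33·0.5602 = 50.04 g (target 50.04 g)
  Al2O3: 751.3·0.003000 + 22.21·0.6528 = 16.75 g (target 16.75 g)
  SiO2: 751.3·0.9950 + 94.97·0.6341 = 807.8 g (target 807.8 g)
Glass-mass closure: batch Σ − ignition loss = 1000 g (oxide target masses add up to 1000 g; the stated basis being 1000 g — a pure rounding effect).
Batch grand total — Σ batch = 1096 g; the LOI term Σ batch·LOI equals 95.96 g; yield, glass over the total, = 91.24%.

Batch per 1000 g glaze:
  K2CO3: 49.43 g
  Calcite: 89.33 g
  Glass-grade sand: 751.3 g
  Talc: 94.97 g
  Strontianite: 88.69 g
  Al(OH)3: 22.21 g
Total batch = 1096 g; LOI loss = 95.96 g; yield = 91.24%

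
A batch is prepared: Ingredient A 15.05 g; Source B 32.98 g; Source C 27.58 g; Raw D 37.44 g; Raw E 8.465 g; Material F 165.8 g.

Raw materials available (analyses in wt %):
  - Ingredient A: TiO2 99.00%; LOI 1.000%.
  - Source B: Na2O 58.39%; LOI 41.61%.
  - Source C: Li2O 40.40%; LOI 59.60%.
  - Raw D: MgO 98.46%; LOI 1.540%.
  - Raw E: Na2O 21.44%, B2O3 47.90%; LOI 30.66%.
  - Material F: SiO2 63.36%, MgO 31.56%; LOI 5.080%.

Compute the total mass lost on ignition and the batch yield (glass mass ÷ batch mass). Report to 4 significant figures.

LOI loss = 41.91 g; glass = 245.4 g; yield = 85.41%

Mid-chain values are displayed, rounded to 4 significant figures, at each printed step; all internal work holds exact precision at each step. Every reported value sees exactly one rounding. The derived quantities, including six oxide percentages, the totals, yield, net glass mass, ignition loss, are computed using the weight values per 245.4 g of glass at full precision as quoted within the question or the answer.
Loss on ignition, line by line:
  Ingredient A: 15.05 × 0.01000 = 0.1505 g
  Source B: 32.98 × 0.4161 = 13.72 g
  Source C: 27.58 × 0.5960 = 16.44 g
  Raw D: 37.44 × 0.01540 = 0.5766 g
  Raw E: 8.465 × 0.3066 = 2.595 g
  Material F: 165.8 × 0.05080 = 8.423 g
Total LOI = 41.91 g
Glass = batch − LOI = 287.3 − 41.91 = 245.4 g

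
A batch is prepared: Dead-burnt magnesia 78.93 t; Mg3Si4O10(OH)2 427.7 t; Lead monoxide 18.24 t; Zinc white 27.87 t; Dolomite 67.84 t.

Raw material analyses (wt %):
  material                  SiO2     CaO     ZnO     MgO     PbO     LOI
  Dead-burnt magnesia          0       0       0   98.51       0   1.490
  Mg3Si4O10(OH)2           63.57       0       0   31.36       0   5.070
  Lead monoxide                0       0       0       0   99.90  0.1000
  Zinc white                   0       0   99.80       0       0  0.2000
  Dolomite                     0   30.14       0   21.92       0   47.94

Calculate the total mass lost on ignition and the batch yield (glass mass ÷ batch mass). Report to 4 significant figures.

All internal work keeps full precision in all steps — intermediates are displayed, rounded to 4 significant digits, across the worked steps — each reported figure undergoes a single rounding. Derived quantities are re-derived from the weighed amounts on 565.1 t of glass at full precision (LOI, the totals, the five compositions, yield, glass mass), as given in either problem or answer.
Ignition loss by material:
  Dead-burnt magnesia: 78.93 × 0.01490 = 1.176 t
  Mg3Si4O10(OH)2: 427.7 × 0.05070 = 21.68 t
  Lead monoxide: 18.24 × 0.001000 = 0.01824 t
  Zinc white: 27.87 × 0.002000 = 0.05574 t
  Dolomite: 67.84 × 0.4794 = 32.52 t
Total LOI = 55.46 t
Glass = batch − LOI = 620.6 − 55.46 = 565.1 t

LOI loss = 55.46 t; glass = 565.1 t; yield = 91.06%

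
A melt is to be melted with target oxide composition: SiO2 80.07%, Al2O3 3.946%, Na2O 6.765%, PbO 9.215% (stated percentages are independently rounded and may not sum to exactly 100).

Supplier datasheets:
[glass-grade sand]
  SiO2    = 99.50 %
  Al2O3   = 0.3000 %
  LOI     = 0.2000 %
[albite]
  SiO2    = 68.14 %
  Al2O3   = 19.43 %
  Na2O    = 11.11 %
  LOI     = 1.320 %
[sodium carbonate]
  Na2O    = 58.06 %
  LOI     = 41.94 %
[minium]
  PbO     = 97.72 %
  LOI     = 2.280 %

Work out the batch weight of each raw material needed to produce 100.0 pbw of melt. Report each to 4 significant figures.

Batch per 100.0 pbw melt:
  glass-grade sand: 67.28 pbw
  albite: 19.27 pbw
  sodium carbonate: 7.964 pbw
  minium: 9.430 pbw
Total batch = 103.9 pbw; LOI loss = 3.944 pbw; yield = 96.21%

All arithmetic keeps full float precision through every step. Values along the way are shown, rounded to 4 significant digits, in the printout — each reported result is rounded a single time — derived quantities, including the totals, yield, glass mass, ignition loss, four oxide percentages, are computed from the weighed amounts on 100.0 pbw of glass in full float precision, precisely as stated by problem or answer.
Per-oxide target masses for 100.0 pbw melt:
  SiO2: 80.07% × 100.0 = 80.07 pbw
  Al2O3: 3.946% × 100.0 = 3.946 pbw
  Na2O: 6.765% × 100.0 = 6.765 pbw
  PbO: 9.215% × 100.0 = 9.215 pbw
Checking each oxide sum with the batch weights as given, for the quoted basis mass (summed amounts equal target values modulo rounding of the values):
  SiO2: 67.28·0.9950 + 19.27·0.6814 = 80.07 pbw (target 80.07 pbw)
  Al2O3: 67.28·0.003000 + 19.27·0.1943 = 3.946 pbw (target 3.946 pbw)
  Na2O: 19.27·0.1111 + 7.964·0.5806 = 6.765 pbw (target 6.765 pbw)
  PbO: 9.430·0.9772 = 9.215 pbw (target 9.215 pbw)
Consistency of the glass mass: batch total minus LOI = 100.0 pbw (the targets, summed, come to 100.0 pbw; with the basis standing at 100.0 pbw — differing by rounding only).
Summing the batch: Σ batch = 103.9 pbw; LOI removed, Σ of batch·LOI: 3.944 pbw; yield = glass ÷ total batch = 96.21%.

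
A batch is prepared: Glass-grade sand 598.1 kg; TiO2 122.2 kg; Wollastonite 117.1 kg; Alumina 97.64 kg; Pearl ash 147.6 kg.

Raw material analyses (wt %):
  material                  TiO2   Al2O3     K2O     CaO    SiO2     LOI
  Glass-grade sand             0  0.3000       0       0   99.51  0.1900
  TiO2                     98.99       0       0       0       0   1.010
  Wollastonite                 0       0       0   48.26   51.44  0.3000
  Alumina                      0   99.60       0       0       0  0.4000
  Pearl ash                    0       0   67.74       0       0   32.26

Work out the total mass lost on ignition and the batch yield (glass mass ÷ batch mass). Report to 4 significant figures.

Intermediates are shown, rounded to four significant figures, when written out. Every computation carries exact precision at each step — each reported number receives exactly one rounding; derived quantities (the five compositions, yield, ignition loss, glass mass, the totals) are re-derived in full precision from the batch weights at 1032 kg of glass, as given in the question or the answer.
LOI of each material in turn:
  Glass-grade sand: 598.1 × 0.001900 = 1.136 kg
  TiO2: 122.2 × 0.01010 = 1.234 kg
  Wollastonite: 117.1 × 0.003000 = 0.3513 kg
  Alumina: 97.64 × 0.004000 = 0.3906 kg
  Pearl ash: 147.6 × 0.3226 = 47.62 kg
Total LOI = 50.73 kg
Glass = batch − LOI = 1083 − 50.73 = 1032 kg

LOI loss = 50.73 kg; glass = 1032 kg; yield = 95.31%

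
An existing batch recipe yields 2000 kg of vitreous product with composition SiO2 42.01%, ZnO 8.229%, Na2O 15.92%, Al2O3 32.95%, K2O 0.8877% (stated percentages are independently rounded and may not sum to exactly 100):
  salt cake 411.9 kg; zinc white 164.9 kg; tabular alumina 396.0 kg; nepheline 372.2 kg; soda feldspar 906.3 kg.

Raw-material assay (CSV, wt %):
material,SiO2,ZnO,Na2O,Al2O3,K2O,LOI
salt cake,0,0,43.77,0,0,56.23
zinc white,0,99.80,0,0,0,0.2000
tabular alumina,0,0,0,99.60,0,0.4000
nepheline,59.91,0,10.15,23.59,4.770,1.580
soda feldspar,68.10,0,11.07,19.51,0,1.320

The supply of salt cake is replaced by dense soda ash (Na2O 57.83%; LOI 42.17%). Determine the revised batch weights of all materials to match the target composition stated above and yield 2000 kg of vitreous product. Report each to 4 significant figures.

Revised batch per 2000 kg vitreous product:
  dense soda ash: 311.8 kg
  zinc white: 164.9 kg
  tabular alumina: 396.0 kg
  nepheline: 372.2 kg
  soda feldspar: 906.3 kg
Total batch = 2151 kg; LOI loss = 151.2 kg

Each numeric step holds full precision in all steps; rounding to four significant figures applies to every working value as printed; each reported figure is rounded once only — derived quantities (LOI, the totals, net glass mass, the yield, five oxide percentages) are re-derived in full float precision starting from the weights on 2000 kg of glass as written in the question or the answer.
Target masses of each oxide per 2000 kg vitreous product:
  SiO2: 42.01% × 2000 = 840.2 kg
  ZnO: 8.229% × 2000 = 164.6 kg
  Na2O: 15.92% × 2000 = 318.4 kg
  Al2O3: 32.95% × 2000 = 659.0 kg
  K2O: 0.8877% × 2000 = 17.75 kg
Verifying the oxide balance working from each reported weight, under the basis named above (summed amounts equal target values exact up to rounding of places):
  SiO2: 372.2·0.5991 + 906.3·0.6810 = 840.2 kg (target 840.2 kg)
  ZnO: 164.9·0.9980 = 164.6 kg (target 164.6 kg)
  Na2O: 311.8·0.5783 + 372.2·0.1015 + 906.3·0.1107 = 318.4 kg (target 318.4 kg)
  Al2O3: 396.0·0.9960 + 372.2·0.2359 + 906.3·0.1951 = 659.0 kg (target 659.0 kg)
  K2O: 372.2·0.04770 = 17.75 kg (target 17.75 kg)
Glass-mass bookkeeping: batch Σ − ignition loss = 2000 kg (the Σ of target masses is 2000 kg; stated basis 2000 kg — gaps are rounding artifacts).
Batch total: Σ batch = 2151 kg; loss to ignition Σ batch·LOI = 151.2 kg; glass ÷ batch gives a yield of 92.97%.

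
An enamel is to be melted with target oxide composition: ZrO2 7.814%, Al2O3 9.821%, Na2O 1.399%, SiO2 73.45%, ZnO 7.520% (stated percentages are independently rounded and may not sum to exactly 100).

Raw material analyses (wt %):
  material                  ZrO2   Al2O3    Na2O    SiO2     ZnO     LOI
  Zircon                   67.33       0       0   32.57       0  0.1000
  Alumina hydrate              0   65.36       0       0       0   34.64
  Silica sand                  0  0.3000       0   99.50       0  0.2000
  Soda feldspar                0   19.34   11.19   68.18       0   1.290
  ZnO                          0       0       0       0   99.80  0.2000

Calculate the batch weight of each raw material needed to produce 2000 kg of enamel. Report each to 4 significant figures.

Batch per 2000 kg enamel:
  Zircon: 232.1 kg
  Alumina hydrate: 220.9 kg
  Silica sand: 1229 kg
  Soda feldspar: 250.0 kg
  ZnO: 150.7 kg
Total batch = 2083 kg; LOI loss = 82.74 kg; yield = 96.03%

Intermediates are displayed, rounded to 4 significant figures, as written. The working math runs at exact precision from start to finish. Each reported figure is rounded exactly once; derived quantities (net glass mass, the yield, totals, LOI, five oxide percentages) are carried using the weight values at 2000 kg of glass in full precision exactly as printed in either problem or answer.
Target masses of each oxide per 2000 kg enamel:
  ZrO2: 7.814% × 2000 = 156.3 kg
  Al2O3: 9.821% × 2000 = 196.4 kg
  Na2O: 1.399% × 2000 = 27.98 kg
  SiO2: 73.45% × 2000 = 1469 kg
  ZnO: 7.520% × 2000 = 150.4 kg
Verifying the oxide balance using the reported weights, under the basis named above (sums match the target masses net of answer rounding effects):
  ZrO2: 232.1·0.6733 = 156.3 kg (target 156.3 kg)
  Al2O3: 220.9·0.6536 + 1229·0.003000 + 250.0·0.1934 = 196.4 kg (target 196.4 kg)
  Na2O: 250.0·0.1119 = 27.98 kg (target 27.98 kg)
  SiO2: 232.1·0.3257 + 1229·0.9950 + 250.0·0.6818 = 1469 kg (target 1469 kg)
  ZnO: 150.7·0.9980 = 150.4 kg (target 150.4 kg)
Consistency of the glass mass: total batch − LOI = 2000 kg (per-oxide target masses sum to 2000 kg; against the stated basis, 2000 kg — rounding explains the deltas).
Total batch = Σ batch = 2083 kg; LOI loss = Σ batch·LOI = 82.74 kg; yield, glass over the total, = 96.03%.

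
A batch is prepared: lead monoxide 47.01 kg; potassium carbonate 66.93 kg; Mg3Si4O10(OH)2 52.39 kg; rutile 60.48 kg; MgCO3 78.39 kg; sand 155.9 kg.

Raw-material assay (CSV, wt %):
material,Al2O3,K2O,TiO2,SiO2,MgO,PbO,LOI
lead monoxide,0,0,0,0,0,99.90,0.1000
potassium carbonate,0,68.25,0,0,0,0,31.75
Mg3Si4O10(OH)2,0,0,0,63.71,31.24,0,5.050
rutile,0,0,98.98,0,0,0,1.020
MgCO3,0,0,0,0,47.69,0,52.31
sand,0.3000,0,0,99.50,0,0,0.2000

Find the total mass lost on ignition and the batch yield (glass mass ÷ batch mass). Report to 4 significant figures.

Full float precision is kept at every stage — values along the way are printed with 4-significant-figure rounding alongside each step — each reported result is rounded a single time — all derived quantities, including the yield, ignition loss, net glass mass, six oxide percentages, totals, are computed from the batch weights per 395.2 kg of glass at full float precision as quoted within question or answer.
Loss on ignition, line by line:
  lead monoxide: 47.01 × 0.001000 = 0.04701 kg
  potassium carbonate: 66.93 × 0.3175 = 21.25 kg
  Mg3Si4O10(OH)2: 52.39 × 0.05050 = 2.646 kg
  rutile: 60.48 × 0.01020 = 0.6169 kg
  MgCO3: 78.39 × 0.5231 = 41.01 kg
  sand: 155.9 × 0.002000 = 0.3118 kg
Total LOI = 65.88 kg
Glass = batch − LOI = 461.1 − 65.88 = 395.2 kg

LOI loss = 65.88 kg; glass = 395.2 kg; yield = 85.71%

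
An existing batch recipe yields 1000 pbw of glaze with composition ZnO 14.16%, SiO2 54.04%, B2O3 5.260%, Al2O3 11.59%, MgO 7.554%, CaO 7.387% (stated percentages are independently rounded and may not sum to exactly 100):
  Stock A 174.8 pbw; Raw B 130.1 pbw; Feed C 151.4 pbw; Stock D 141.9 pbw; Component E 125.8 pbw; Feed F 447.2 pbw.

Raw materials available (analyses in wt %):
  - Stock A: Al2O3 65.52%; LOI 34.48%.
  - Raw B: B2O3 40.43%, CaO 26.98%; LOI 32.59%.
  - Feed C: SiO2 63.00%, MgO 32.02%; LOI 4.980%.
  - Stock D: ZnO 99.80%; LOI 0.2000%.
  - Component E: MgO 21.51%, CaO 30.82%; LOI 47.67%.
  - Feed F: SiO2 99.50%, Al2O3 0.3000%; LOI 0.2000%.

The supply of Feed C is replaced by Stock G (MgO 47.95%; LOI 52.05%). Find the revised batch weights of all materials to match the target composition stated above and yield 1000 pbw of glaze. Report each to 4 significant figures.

The intermediate values are shown, with 4-significant-digit rounding, between the steps — all arithmetic holds exact precision in all steps — each reported number takes exactly one rounding — derived quantities (net glass mass, the totals, the six compositions, ignition loss, yield) are re-derived using the weight values for 1000 pbw of glass at exact precision, as they appear in either problem or answer.
Target masses of each oxide per 1000 pbw glaze:
  ZnO: 14.16% × 1000 = 141.6 pbw
  SiO2: 54.04% × 1000 = 540.4 pbw
  B2O3: 5.260% × 1000 = 52.60 pbw
  Al2O3: 11.59% × 1000 = 115.9 pbw
  MgO: 7.554% × 1000 = 75.54 pbw
  CaO: 7.387% × 1000 = 73.87 pbw
Oxide-by-oxide audit applying the batch weights above, at the basis given (sum by sum, the targets are met once rounding is allowed for):
  ZnO: 141.9·0.9980 = 141.6 pbw (target 141.6 pbw)
  SiO2: 543.1·0.9950 = 540.4 pbw (target 540.4 pbw)
  B2O3: 130.1·0.4043 = 52.60 pbw (target 52.60 pbw)
  Al2O3: 174.4·0.6552 + 543.1·0.003000 = 115.9 pbw (target 115.9 pbw)
  MgO: 101.1·0.4795 + 125.8·0.2151 = 75.54 pbw (target 75.54 pbw)
  CaO: 130.1·0.2698 + 125.8·0.3082 = 73.87 pbw (target 73.87 pbw)
The glass-mass cross-check: total charge less LOI = 999.9 pbw (targets for the oxides total 999.9 pbw; versus the stated basis of 1000 pbw — a pure rounding effect).
Batch grand total — Σ batch = 1216 pbw; the LOI term Σ batch·LOI equals 216.5 pbw; glass ÷ batch gives a yield of 82.20%.

Revised batch per 1000 pbw glaze:
  Stock A: 174.4 pbw
  Raw B: 130.1 pbw
  Stock G: 101.1 pbw
  Stock D: 141.9 pbw
  Component E: 125.8 pbw
  Feed F: 543.1 pbw
Total batch = 1216 pbw; LOI loss = 216.5 pbw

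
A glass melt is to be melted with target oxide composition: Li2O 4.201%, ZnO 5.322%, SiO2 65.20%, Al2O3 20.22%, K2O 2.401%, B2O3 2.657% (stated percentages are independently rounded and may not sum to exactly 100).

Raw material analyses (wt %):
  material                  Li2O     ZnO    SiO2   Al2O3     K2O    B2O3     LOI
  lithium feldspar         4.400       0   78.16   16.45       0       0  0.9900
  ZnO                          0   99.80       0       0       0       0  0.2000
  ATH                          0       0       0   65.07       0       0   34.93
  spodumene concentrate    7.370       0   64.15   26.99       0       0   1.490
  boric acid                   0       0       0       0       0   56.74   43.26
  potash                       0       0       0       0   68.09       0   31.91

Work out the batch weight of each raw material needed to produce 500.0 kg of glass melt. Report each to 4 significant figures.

In-progress results are displayed (rounded to 4 significant figures) on the page. The whole derivation keeps full float precision all the way through; each reported number is rounded a single time. The derived quantities, which include six oxide percentages, yield, totals, LOI, glass mass, are computed in full float precision, precisely as stated by either problem or answer, from the weighed amounts on 500.0 kg of glass.
Target masses of each oxide per 500.0 kg glass melt:
  Li2O: 4.201% × 500.0 = 21.00 kg
  ZnO: 5.322% × 500.0 = 26.61 kg
  SiO2: 65.20% × 500.0 = 326.0 kg
  Al2O3: 20.22% × 500.0 = 101.1 kg
  K2O: 2.401% × 500.0 = 12.00 kg
  B2O3: 2.657% × 500.0 = 13.28 kg
Balance tally, oxide-wise, on the weights just shown, against the basis in use (delivered sums recover each target within answer rounding):
  Li2O: 359.2·0.04400 + 70.58·0.07370 = 21.01 kg (target 21.00 kg)
  ZnO: 26.66·0.9980 = 26.61 kg (target 26.61 kg)
  SiO2: 359.2·0.7816 + 70.58·0.6415 = 326.0 kg (target 326.0 kg)
  Al2O3: 359.2·0.1645 + 35.30·0.6507 + 70.58·0.2699 = 101.1 kg (target 101.1 kg)
  K2O: 17.63·0.6809 = 12.00 kg (target 12.00 kg)
  B2O3: 23.41·0.5674 = 13.28 kg (target 13.28 kg)
Glass mass check: total batch − LOI = 500.0 kg (targets for the oxides total 500.0 kg; with the basis standing at 500.0 kg — rounding explains the deltas).
Adding the batch up: Σ batch = 532.8 kg; the LOI term Σ batch·LOI equals 32.74 kg; as yield: glass ÷ batch → 93.85%.

Batch per 500.0 kg glass melt:
  lithium feldspar: 359.2 kg
  ZnO: 26.66 kg
  ATH: 35.30 kg
  spodumene concentrate: 70.58 kg
  boric acid: 23.41 kg
  potash: 17.63 kg
Total batch = 532.8 kg; LOI loss = 32.74 kg; yield = 93.85%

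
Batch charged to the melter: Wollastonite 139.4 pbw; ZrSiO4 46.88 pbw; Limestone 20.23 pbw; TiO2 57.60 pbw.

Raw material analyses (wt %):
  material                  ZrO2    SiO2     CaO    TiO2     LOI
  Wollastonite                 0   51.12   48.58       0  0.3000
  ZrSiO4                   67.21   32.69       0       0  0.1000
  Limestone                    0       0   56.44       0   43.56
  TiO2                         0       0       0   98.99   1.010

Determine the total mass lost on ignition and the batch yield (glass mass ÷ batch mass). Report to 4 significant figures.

LOI loss = 9.859 pbw; glass = 254.3 pbw; yield = 96.27%

Mid-chain values are printed, with 4-significant-digit rounding, between the steps; the whole derivation keeps full float precision through the solve; a single rounding produces every reported number; all derived quantities (net glass mass, LOI, the totals, yield, four oxide percentages) are re-derived at exact precision from the batch weights for 254.3 pbw of glass, precisely as stated by problem or answer.
Material-by-material LOI:
  Wollastonite: 139.4 × 0.003000 = 0.4182 pbw
  ZrSiO4: 46.88 × 0.001000 = 0.04688 pbw
  Limestone: 20.23 × 0.4356 = 8.812 pbw
  TiO2: 57.60 × 0.01010 = 0.5818 pbw
Total LOI = 9.859 pbw
Glass = batch − LOI = 264.1 − 9.859 = 254.3 pbw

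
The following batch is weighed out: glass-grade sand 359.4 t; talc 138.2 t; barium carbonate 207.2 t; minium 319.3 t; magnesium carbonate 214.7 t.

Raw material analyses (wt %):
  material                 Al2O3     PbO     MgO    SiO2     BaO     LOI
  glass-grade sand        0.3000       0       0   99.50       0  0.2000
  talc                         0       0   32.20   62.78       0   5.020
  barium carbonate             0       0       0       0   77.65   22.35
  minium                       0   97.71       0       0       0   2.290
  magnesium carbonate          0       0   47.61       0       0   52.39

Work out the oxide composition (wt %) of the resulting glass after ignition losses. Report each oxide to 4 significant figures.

Exact precision is kept at each step — working values are rounded to 4 significant figures when displayed. Exactly one rounding goes into every reported result; derived quantities, which include the yield, the totals, the five compositions, ignition loss, net glass mass, are carried at full float precision, as set out in the problem or the answer, using the weight values per 1065 t of glass.
Per-oxide mass from batch:
  Al2O3: 359.4·0.003000 = 1.078 t
  PbO: 319.3·0.9771 = 312.0 t
  MgO: 138.2·0.3220 + 214.7·0.4761 = 146.7 t
  SiO2: 359.4·0.9950 + 138.2·0.6278 = 444.4 t
  BaO: 207.2·0.7765 = 160.9 t
LOI: 359.4·0.002000 + 138.2·0.05020 + 207.2·0.2235 + 319.3·0.02290 + 214.7·0.5239 = 173.8 t
batch − LOI leaves glass = 1239 − 173.8 = 1065 t (equal to the oxide-mass sum)
wt % = 100 × oxide mass / glass mass

Glass mass = 1065 t (batch 1239 − LOI 173.8).
Composition: Al2O3 0.1012%, PbO 29.29%, MgO 13.78%, SiO2 41.72%, BaO 15.11%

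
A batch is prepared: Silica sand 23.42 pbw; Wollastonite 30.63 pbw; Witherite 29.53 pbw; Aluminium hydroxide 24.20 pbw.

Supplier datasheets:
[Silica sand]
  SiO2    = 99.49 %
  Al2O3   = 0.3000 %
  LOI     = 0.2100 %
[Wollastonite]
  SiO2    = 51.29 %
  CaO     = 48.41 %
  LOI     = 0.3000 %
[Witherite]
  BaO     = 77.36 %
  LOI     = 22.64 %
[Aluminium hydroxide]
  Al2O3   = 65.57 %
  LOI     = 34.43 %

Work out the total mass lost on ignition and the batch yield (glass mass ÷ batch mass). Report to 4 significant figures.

LOI loss = 15.16 pbw; glass = 92.62 pbw; yield = 85.94%

In-progress results are displayed with 4-significant-digit rounding in the working; the working math carries full precision end to end. A single rounding finalizes each reported figure; derived quantities, which include net glass mass, the yield, four oxide percentages, the totals, LOI, are rebuilt in full precision, as written in the problem or the answer, from the batch weights on 92.62 pbw of glass.
Loss on ignition, line by line:
  Silica sand: 23.42 × 0.002100 = 0.04918 pbw
  Wollastonite: 30.63 × 0.003000 = 0.09189 pbw
  Witherite: 29.53 × 0.2264 = 6.686 pbw
  Aluminium hydroxide: 24.20 × 0.3443 = 8.332 pbw
Total LOI = 15.16 pbw
Glass = batch − LOI = 107.8 − 15.16 = 92.62 pbw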